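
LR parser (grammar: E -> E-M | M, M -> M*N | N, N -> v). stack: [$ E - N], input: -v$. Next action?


'N' (not preceded by M*) is the handle for M -> N
Action: reduce (M -> N)


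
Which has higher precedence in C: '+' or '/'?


'/' is multiplicative (level 10); '+' is additive (level 9)
Higher level binds tighter
'/' has higher precedence than '+'


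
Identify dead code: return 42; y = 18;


statement follows a return and is unreachable
Dead: 'y = 18'


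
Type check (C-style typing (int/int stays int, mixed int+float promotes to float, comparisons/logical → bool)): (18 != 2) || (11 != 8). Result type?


Operand types: bool || bool
Rule: logical operators take bool operands and yield bool
Result type: bool


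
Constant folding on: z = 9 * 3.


9 * 3 = 27 at compile time
Optimized: z = 27


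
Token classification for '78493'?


Pattern: digits only
Type: INTEGER_LITERAL


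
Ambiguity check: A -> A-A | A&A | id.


'id-id&id' has two parse trees (no precedence encoded between - and &)
Ambiguous


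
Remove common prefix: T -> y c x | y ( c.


Common prefix: 'y'
Factored: T -> y T', T' -> c x | ( c


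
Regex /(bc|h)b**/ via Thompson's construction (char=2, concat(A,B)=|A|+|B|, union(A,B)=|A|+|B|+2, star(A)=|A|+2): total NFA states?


Syntax tree has 4 char leaf(s), 1 union(s), 2 star(s)
chars contribute 4×2 = 8; each union adds +2; each star adds +2
Total: 8 + 2 + 4 = 14 states


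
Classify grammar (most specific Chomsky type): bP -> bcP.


LHS has context (more than one symbol) and |LHS| ≤ |RHS|
Classification: Type 1 (Context-Sensitive)


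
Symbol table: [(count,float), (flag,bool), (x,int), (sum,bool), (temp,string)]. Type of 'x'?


Lookup 'x' → type int


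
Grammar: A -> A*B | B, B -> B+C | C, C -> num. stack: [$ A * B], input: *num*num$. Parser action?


handle 'A*B' on top; lookahead ∈ FOLLOW(A) = {*, $}
Action: reduce (A -> A*B)


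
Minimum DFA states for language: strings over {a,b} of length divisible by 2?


Track length mod 2: states 0..1, accept at 0
Minimal DFA: 2 states


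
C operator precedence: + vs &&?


'+' is additive (level 9); '&&' is logical AND (level 2)
Higher level binds tighter
'+' has higher precedence than '&&'


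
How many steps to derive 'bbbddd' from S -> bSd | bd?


Derivation: S => bSd => bbSdd => bbbddd
Steps: 3


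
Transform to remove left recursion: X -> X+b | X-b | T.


Left-recursive alternatives: X+b, X-b; non-recursive: T
Introduce X': X -> TX', X' -> +bX' | -bX' | ε


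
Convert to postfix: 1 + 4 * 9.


* has higher precedence, evaluate 4*9 first
Postfix: 1 4 9 * +


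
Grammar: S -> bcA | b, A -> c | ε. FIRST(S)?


Per alternative of S: FIRST(bcA) = {b}; FIRST(b) = {b}
FIRST(S) = {b}


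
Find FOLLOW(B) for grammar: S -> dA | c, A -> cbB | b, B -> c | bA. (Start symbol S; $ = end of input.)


$ ∈ FOLLOW(S). For each A -> αBβ: add FIRST(β)\{ε} to FOLLOW(B); if β nullable, add FOLLOW(A).
FOLLOW(B) = {$}


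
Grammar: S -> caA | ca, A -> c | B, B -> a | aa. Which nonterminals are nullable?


A nonterminal is nullable iff some alternative derives ε (directly, or every symbol in it is nullable)
Nullable: {}


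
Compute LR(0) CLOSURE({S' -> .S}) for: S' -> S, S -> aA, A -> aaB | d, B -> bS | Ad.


Start: S' -> .S
For each item with dot before a nonterminal B, add B -> .γ for every B-production
Closure: [S' -> .S, S -> .aA]


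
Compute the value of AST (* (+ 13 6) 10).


Evaluate inner: (+ 13 6) = 19
Evaluate root: (* 19 10) = 190
Result: 190


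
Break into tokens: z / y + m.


Scan left to right, longest-match per lexeme
Tokens: ID(z), OP(/), ID(y), OP(+), ID(m)


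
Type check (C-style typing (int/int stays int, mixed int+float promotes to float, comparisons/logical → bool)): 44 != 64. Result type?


Operand types: int != int
Rule: comparison yields bool
Result type: bool


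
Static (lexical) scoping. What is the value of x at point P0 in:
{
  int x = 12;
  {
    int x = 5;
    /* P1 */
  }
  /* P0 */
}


x declared in the same block as P0
x = 12


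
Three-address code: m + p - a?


Break into single-operator statements:
t1 = m + p
t2 = t1 - a


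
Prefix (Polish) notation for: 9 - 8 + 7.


left-to-right (same/higher precedence on left): tree is (+ (- 9 8) 7)
Prefix: + - 9 8 7


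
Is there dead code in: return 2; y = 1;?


statement follows a return and is unreachable
Dead: 'y = 1'


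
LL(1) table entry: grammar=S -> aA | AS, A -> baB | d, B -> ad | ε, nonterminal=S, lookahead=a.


For [S, a]: 'a' ∈ FIRST(aA)
Entry: S -> aA


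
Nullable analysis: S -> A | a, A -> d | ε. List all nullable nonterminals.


A nonterminal is nullable iff some alternative derives ε (directly, or every symbol in it is nullable)
Nullable: {A, S}


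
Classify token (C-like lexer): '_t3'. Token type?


Pattern: letter/underscore followed by alphanumerics, not a keyword
Type: IDENTIFIER


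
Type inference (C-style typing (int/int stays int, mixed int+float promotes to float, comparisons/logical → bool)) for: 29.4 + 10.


Operand types: float + int
Rule: mixed int/float promotes to float; int/int stays int
Result type: float


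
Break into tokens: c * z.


Scan left to right, longest-match per lexeme
Tokens: ID(c), OP(*), ID(z)


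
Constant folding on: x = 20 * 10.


20 * 10 = 200 at compile time
Optimized: x = 200


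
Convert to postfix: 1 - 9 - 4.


Left to right (same or higher precedence on left)
Postfix: 1 9 - 4 -


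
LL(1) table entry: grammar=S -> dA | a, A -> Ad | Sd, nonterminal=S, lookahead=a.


For [S, a]: 'a' ∈ FIRST(a)
Entry: S -> a


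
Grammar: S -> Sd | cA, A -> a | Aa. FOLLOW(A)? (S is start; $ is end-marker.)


$ ∈ FOLLOW(S). For each A -> αBβ: add FIRST(β)\{ε} to FOLLOW(B); if β nullable, add FOLLOW(A).
FOLLOW(A) = {$, a, d}


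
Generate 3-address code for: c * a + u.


Break into single-operator statements:
t1 = c * a
t2 = t1 + u


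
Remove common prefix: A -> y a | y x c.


Common prefix: 'y'
Factored: A -> y A', A' -> a | x c


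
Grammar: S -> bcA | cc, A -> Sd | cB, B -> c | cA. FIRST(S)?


Per alternative of S: FIRST(bcA) = {b}; FIRST(cc) = {c}
FIRST(S) = {b, c}


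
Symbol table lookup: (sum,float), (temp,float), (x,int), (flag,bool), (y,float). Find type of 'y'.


Lookup 'y' → type float


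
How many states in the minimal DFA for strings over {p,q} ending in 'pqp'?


Track the longest suffix of input matching a prefix of 'pqp': 4 classes (prefixes of length 0..3)
Minimal DFA: 4 states


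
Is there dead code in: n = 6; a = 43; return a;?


n is assigned but never read
Dead: 'n = 6'


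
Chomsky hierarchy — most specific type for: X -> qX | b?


Right-linear: every RHS is a terminal or a terminal followed by one nonterminal
Classification: Type 3 (Regular)


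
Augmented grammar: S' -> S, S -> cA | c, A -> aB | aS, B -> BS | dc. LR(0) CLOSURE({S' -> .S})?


Start: S' -> .S
For each item with dot before a nonterminal B, add B -> .γ for every B-production
Closure: [S' -> .S, S -> .cA, S -> .c]


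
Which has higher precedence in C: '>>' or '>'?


'>>' is shift (level 8); '>' is relational (level 7)
Higher level binds tighter
'>>' has higher precedence than '>'


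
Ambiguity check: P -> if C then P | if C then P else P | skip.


dangling else: 'if C then if C then skip else skip' parses two ways
Ambiguous


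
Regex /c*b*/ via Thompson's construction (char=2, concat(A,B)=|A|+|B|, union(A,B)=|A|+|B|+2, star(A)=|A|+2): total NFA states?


Syntax tree has 2 char leaf(s), 0 union(s), 2 star(s)
chars contribute 2×2 = 4; each union adds +2; each star adds +2
Total: 4 + 0 + 4 = 8 states


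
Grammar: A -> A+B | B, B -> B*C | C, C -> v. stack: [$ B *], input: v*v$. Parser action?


no handle; shift 'v'
Action: shift


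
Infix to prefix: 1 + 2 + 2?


left-to-right (same/higher precedence on left): tree is (+ (+ 1 2) 2)
Prefix: + + 1 2 2


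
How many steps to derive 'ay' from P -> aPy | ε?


Derivation: P => aPy => ay
Steps: 2


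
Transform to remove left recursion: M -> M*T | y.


Left-recursive alternatives: M*T; non-recursive: y
Introduce M': M -> yM', M' -> *TM' | ε


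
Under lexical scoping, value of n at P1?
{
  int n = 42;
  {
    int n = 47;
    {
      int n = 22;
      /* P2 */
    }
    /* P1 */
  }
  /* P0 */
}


n declared in the same block as P1
n = 47


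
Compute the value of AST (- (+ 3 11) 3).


Evaluate inner: (+ 3 11) = 14
Evaluate root: (- 14 3) = 11
Result: 11


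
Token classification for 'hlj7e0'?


Pattern: letter/underscore followed by alphanumerics, not a keyword
Type: IDENTIFIER


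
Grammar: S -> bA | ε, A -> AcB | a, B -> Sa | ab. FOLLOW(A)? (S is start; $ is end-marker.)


$ ∈ FOLLOW(S). For each A -> αBβ: add FIRST(β)\{ε} to FOLLOW(B); if β nullable, add FOLLOW(A).
FOLLOW(A) = {$, a, c}


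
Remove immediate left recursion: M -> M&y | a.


Left-recursive alternatives: M&y; non-recursive: a
Introduce M': M -> aM', M' -> &yM' | ε


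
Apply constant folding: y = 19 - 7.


19 - 7 = 12 at compile time
Optimized: y = 12


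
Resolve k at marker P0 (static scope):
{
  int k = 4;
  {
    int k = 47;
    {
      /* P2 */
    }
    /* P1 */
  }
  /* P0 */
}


k declared in the same block as P0
k = 4


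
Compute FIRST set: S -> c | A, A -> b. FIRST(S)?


Per alternative of S: FIRST(c) = {c}; FIRST(A) = {b}
FIRST(S) = {b, c}


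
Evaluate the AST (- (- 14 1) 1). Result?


Evaluate inner: (- 14 1) = 13
Evaluate root: (- 13 1) = 12
Result: 12


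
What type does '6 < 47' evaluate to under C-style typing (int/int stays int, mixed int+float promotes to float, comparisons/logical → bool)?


Operand types: int < int
Rule: comparison yields bool
Result type: bool


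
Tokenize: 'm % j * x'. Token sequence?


Scan left to right, longest-match per lexeme
Tokens: ID(m), OP(%), ID(j), OP(*), ID(x)


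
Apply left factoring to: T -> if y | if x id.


Common prefix: 'if'
Factored: T -> if T', T' -> y | x id


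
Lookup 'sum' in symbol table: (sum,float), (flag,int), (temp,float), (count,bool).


Lookup 'sum' → type float


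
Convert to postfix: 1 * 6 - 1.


Left to right (same or higher precedence on left)
Postfix: 1 6 * 1 -


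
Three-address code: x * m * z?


Break into single-operator statements:
t1 = x * m
t2 = t1 * z


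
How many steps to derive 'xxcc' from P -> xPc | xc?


Derivation: P => xPc => xxcc
Steps: 2


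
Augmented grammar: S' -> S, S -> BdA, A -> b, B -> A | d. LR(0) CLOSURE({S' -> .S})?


Start: S' -> .S
For each item with dot before a nonterminal B, add B -> .γ for every B-production
Closure: [S' -> .S, S -> .BdA, B -> .A, B -> .d, A -> .b]


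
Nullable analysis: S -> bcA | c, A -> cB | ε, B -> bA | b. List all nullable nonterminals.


A nonterminal is nullable iff some alternative derives ε (directly, or every symbol in it is nullable)
Nullable: {A}


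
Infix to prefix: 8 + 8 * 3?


'*' binds tighter: tree is (+ 8 (* 8 3))
Prefix: + 8 * 8 3


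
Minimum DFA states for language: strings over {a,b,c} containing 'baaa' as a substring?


KMP-style automaton: 4 progress states + 1 absorbing accept = 5
Minimal DFA: 5 states


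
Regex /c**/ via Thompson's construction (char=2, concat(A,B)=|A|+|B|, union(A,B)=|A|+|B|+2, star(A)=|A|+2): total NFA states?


Syntax tree has 1 char leaf(s), 0 union(s), 2 star(s)
chars contribute 1×2 = 2; each union adds +2; each star adds +2
Total: 2 + 0 + 4 = 6 states


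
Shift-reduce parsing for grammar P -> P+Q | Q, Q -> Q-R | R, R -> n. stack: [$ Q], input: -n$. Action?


shift '-' to continue Q -> Q-R
Action: shift


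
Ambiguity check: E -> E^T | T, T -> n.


precedence layered via separate nonterminal T: deterministic
Unambiguous


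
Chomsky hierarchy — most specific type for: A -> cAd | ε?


Single nonterminal LHS, but c^n d^n is not regular
Classification: Type 2 (Context-Free)


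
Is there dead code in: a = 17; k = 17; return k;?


a is assigned but never read
Dead: 'a = 17'


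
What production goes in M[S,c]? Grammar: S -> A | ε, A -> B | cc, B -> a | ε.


For [S, c]: 'c' ∈ FIRST(A)
Entry: S -> A


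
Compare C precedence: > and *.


'*' is multiplicative (level 10); '>' is relational (level 7)
Higher level binds tighter
'*' has higher precedence than '>'


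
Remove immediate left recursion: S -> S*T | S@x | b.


Left-recursive alternatives: S*T, S@x; non-recursive: b
Introduce S': S -> bS', S' -> *TS' | @xS' | ε


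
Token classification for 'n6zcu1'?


Pattern: letter/underscore followed by alphanumerics, not a keyword
Type: IDENTIFIER


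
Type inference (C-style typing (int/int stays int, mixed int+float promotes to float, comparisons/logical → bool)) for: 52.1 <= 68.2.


Operand types: float <= float
Rule: comparison yields bool
Result type: bool


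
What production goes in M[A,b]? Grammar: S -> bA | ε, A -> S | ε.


For [A, b]: 'b' ∈ FIRST(S)
Entry: A -> S


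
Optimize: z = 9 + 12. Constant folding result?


9 + 12 = 21 at compile time
Optimized: z = 21


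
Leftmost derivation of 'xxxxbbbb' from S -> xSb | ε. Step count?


Derivation: S => xSb => xxSbb => xxxSbbb => xxxxSbbbb => xxxxbbbb
Steps: 5


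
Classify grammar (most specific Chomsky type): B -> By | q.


Left-linear: every RHS is a terminal or one nonterminal followed by a terminal
Classification: Type 3 (Regular)


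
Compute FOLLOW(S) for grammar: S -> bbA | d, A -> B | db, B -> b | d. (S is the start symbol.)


$ ∈ FOLLOW(S). For each A -> αBβ: add FIRST(β)\{ε} to FOLLOW(B); if β nullable, add FOLLOW(A).
FOLLOW(S) = {$}


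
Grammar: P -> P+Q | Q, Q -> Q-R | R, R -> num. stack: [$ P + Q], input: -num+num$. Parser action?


'-' can extend Q; shift to build Q -> Q-R
Action: shift


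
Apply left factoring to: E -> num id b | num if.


Common prefix: 'num'
Factored: E -> num E', E' -> id b | if


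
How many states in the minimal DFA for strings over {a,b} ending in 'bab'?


Track the longest suffix of input matching a prefix of 'bab': 4 classes (prefixes of length 0..3)
Minimal DFA: 4 states


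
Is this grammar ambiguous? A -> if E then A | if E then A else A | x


dangling else: 'if E then if E then x else x' parses two ways
Ambiguous


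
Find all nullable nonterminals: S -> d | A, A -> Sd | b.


A nonterminal is nullable iff some alternative derives ε (directly, or every symbol in it is nullable)
Nullable: {}


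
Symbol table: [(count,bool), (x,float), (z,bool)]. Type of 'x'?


Lookup 'x' → type float


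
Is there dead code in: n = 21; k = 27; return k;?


n is assigned but never read
Dead: 'n = 21'


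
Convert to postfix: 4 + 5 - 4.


Left to right (same or higher precedence on left)
Postfix: 4 5 + 4 -


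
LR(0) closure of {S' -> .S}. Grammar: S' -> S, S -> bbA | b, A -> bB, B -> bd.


Start: S' -> .S
For each item with dot before a nonterminal B, add B -> .γ for every B-production
Closure: [S' -> .S, S -> .bbA, S -> .b]


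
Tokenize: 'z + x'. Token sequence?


Scan left to right, longest-match per lexeme
Tokens: ID(z), OP(+), ID(x)


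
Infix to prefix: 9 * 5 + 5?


left-to-right (same/higher precedence on left): tree is (+ (* 9 5) 5)
Prefix: + * 9 5 5


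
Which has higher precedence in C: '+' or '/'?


'/' is multiplicative (level 10); '+' is additive (level 9)
Higher level binds tighter
'/' has higher precedence than '+'


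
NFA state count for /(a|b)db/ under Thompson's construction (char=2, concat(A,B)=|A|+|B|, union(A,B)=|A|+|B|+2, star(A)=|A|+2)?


Syntax tree has 4 char leaf(s), 1 union(s), 0 star(s)
chars contribute 4×2 = 8; each union adds +2; each star adds +2
Total: 8 + 2 + 0 = 10 states


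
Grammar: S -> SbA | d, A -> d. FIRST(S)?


Per alternative of S: FIRST(SbA) = {d}; FIRST(d) = {d}
FIRST(S) = {d}


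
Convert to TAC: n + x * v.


Break into single-operator statements:
t1 = x * v
t2 = n + t1


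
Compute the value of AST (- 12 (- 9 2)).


Evaluate inner: (- 9 2) = 7
Evaluate root: (- 12 7) = 5
Result: 5


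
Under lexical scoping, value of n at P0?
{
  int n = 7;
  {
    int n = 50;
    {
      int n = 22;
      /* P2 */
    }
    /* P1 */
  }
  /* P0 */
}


n declared in the same block as P0
n = 7


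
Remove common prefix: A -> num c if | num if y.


Common prefix: 'num'
Factored: A -> num A', A' -> c if | if y


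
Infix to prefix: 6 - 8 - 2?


left-to-right (same/higher precedence on left): tree is (- (- 6 8) 2)
Prefix: - - 6 8 2


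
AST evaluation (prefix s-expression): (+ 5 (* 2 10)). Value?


Evaluate inner: (* 2 10) = 20
Evaluate root: (+ 5 20) = 25
Result: 25


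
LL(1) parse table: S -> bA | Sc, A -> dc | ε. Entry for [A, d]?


For [A, d]: 'd' ∈ FIRST(dc)
Entry: A -> dc


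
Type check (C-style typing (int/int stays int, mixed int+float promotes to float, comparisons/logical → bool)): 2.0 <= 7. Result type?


Operand types: float <= int
Rule: comparison yields bool
Result type: bool


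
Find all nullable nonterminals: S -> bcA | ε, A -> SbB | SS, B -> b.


A nonterminal is nullable iff some alternative derives ε (directly, or every symbol in it is nullable)
Nullable: {A, S}


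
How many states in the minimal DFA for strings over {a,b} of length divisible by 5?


Track length mod 5: states 0..4, accept at 0
Minimal DFA: 5 states


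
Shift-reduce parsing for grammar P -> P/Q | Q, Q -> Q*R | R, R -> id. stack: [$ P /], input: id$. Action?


no handle ('P/' is not any RHS); shift 'id'
Action: shift


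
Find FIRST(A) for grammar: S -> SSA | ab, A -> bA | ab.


Per alternative of A: FIRST(bA) = {b}; FIRST(ab) = {a}
FIRST(A) = {a, b}


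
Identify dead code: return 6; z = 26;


statement follows a return and is unreachable
Dead: 'z = 26'


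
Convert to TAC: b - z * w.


Break into single-operator statements:
t1 = z * w
t2 = b - t1


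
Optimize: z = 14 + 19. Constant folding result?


14 + 19 = 33 at compile time
Optimized: z = 33


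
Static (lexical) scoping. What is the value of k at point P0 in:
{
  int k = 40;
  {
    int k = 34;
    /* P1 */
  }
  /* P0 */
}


k declared in the same block as P0
k = 40


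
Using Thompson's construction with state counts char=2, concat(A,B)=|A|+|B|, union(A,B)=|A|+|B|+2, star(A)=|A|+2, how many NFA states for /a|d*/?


Syntax tree has 2 char leaf(s), 1 union(s), 1 star(s)
chars contribute 2×2 = 4; each union adds +2; each star adds +2
Total: 4 + 2 + 2 = 8 states


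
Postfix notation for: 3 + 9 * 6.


* has higher precedence, evaluate 9*6 first
Postfix: 3 9 6 * +


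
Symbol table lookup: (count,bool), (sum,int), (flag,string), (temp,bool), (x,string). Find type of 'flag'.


Lookup 'flag' → type string


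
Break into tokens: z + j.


Scan left to right, longest-match per lexeme
Tokens: ID(z), OP(+), ID(j)


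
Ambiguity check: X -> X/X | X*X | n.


'n/n*n' has two parse trees (no precedence encoded between / and *)
Ambiguous


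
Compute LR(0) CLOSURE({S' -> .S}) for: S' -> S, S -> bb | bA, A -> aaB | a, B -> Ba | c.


Start: S' -> .S
For each item with dot before a nonterminal B, add B -> .γ for every B-production
Closure: [S' -> .S, S -> .bb, S -> .bA]


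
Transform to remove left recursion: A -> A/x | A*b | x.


Left-recursive alternatives: A/x, A*b; non-recursive: x
Introduce A': A -> xA', A' -> /xA' | *bA' | ε


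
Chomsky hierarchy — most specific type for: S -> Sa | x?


Left-linear: every RHS is a terminal or one nonterminal followed by a terminal
Classification: Type 3 (Regular)


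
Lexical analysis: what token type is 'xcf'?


Pattern: letter/underscore followed by alphanumerics, not a keyword
Type: IDENTIFIER


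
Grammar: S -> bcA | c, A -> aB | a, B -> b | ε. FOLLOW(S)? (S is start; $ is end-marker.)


$ ∈ FOLLOW(S). For each A -> αBβ: add FIRST(β)\{ε} to FOLLOW(B); if β nullable, add FOLLOW(A).
FOLLOW(S) = {$}


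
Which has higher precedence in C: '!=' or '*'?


'*' is multiplicative (level 10); '!=' is equality (level 6)
Higher level binds tighter
'*' has higher precedence than '!='


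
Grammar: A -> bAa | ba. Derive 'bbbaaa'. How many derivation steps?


Derivation: A => bAa => bbAaa => bbbaaa
Steps: 3


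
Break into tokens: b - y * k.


Scan left to right, longest-match per lexeme
Tokens: ID(b), OP(-), ID(y), OP(*), ID(k)


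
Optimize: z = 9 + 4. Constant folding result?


9 + 4 = 13 at compile time
Optimized: z = 13


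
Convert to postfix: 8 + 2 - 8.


Left to right (same or higher precedence on left)
Postfix: 8 2 + 8 -


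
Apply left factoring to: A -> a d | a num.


Common prefix: 'a'
Factored: A -> a A', A' -> d | num


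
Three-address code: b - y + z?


Break into single-operator statements:
t1 = b - y
t2 = t1 + z


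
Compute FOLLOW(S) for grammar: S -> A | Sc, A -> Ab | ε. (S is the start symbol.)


$ ∈ FOLLOW(S). For each A -> αBβ: add FIRST(β)\{ε} to FOLLOW(B); if β nullable, add FOLLOW(A).
FOLLOW(S) = {$, c}


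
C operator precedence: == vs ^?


'==' is equality (level 6); '^' is bitwise XOR (level 4)
Higher level binds tighter
'==' has higher precedence than '^'


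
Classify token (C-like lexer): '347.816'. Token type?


Pattern: digits with a decimal point
Type: FLOAT_LITERAL


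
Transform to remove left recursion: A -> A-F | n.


Left-recursive alternatives: A-F; non-recursive: n
Introduce A': A -> nA', A' -> -FA' | ε


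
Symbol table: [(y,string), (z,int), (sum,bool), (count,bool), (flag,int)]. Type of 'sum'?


Lookup 'sum' → type bool


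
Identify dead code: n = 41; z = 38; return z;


n is assigned but never read
Dead: 'n = 41'


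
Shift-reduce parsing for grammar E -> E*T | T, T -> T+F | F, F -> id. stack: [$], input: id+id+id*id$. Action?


no handle on stack; shift 'id'
Action: shift


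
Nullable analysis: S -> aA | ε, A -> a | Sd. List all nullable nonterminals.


A nonterminal is nullable iff some alternative derives ε (directly, or every symbol in it is nullable)
Nullable: {S}


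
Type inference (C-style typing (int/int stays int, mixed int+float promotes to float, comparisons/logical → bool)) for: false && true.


Operand types: bool && bool
Rule: logical operators take bool operands and yield bool
Result type: bool


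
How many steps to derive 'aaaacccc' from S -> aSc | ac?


Derivation: S => aSc => aaScc => aaaSccc => aaaacccc
Steps: 4


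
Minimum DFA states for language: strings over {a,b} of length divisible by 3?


Track length mod 3: states 0..2, accept at 0
Minimal DFA: 3 states


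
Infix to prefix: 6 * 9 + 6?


left-to-right (same/higher precedence on left): tree is (+ (* 6 9) 6)
Prefix: + * 6 9 6


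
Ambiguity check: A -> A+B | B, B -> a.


precedence layered via separate nonterminal B: deterministic
Unambiguous


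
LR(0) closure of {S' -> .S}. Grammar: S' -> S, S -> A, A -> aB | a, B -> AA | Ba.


Start: S' -> .S
For each item with dot before a nonterminal B, add B -> .γ for every B-production
Closure: [S' -> .S, S -> .A, A -> .aB, A -> .a]


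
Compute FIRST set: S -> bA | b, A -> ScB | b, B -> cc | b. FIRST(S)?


Per alternative of S: FIRST(bA) = {b}; FIRST(b) = {b}
FIRST(S) = {b}


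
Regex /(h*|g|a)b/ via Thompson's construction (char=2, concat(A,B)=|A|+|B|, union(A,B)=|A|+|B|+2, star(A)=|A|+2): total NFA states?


Syntax tree has 4 char leaf(s), 2 union(s), 1 star(s)
chars contribute 4×2 = 8; each union adds +2; each star adds +2
Total: 8 + 4 + 2 = 14 states


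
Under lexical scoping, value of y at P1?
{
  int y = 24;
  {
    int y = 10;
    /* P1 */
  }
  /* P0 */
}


y declared in the same block as P1
y = 10


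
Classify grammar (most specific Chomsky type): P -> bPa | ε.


Single nonterminal LHS, but b^n a^n is not regular
Classification: Type 2 (Context-Free)


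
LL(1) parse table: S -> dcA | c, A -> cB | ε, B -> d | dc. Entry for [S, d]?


For [S, d]: 'd' ∈ FIRST(dcA)
Entry: S -> dcA


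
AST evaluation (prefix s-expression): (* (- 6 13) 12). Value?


Evaluate inner: (- 6 13) = -7
Evaluate root: (* -7 12) = -84
Result: -84


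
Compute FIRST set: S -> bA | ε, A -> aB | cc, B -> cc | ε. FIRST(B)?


Per alternative of B: FIRST(cc) = {c}; FIRST(ε) = {ε}
FIRST(B) = {c, ε}


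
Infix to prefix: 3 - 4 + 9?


left-to-right (same/higher precedence on left): tree is (+ (- 3 4) 9)
Prefix: + - 3 4 9


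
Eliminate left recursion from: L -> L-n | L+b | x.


Left-recursive alternatives: L-n, L+b; non-recursive: x
Introduce L': L -> xL', L' -> -nL' | +bL' | ε


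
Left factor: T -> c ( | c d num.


Common prefix: 'c'
Factored: T -> c T', T' -> ( | d num


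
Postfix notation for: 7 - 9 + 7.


Left to right (same or higher precedence on left)
Postfix: 7 9 - 7 +


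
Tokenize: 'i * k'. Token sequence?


Scan left to right, longest-match per lexeme
Tokens: ID(i), OP(*), ID(k)


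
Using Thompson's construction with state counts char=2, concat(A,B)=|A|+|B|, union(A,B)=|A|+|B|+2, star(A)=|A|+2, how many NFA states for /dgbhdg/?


Syntax tree has 6 char leaf(s), 0 union(s), 0 star(s)
chars contribute 6×2 = 12; each union adds +2; each star adds +2
Total: 12 + 0 + 0 = 12 states


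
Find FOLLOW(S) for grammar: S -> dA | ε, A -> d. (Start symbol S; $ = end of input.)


$ ∈ FOLLOW(S). For each A -> αBβ: add FIRST(β)\{ε} to FOLLOW(B); if β nullable, add FOLLOW(A).
FOLLOW(S) = {$}


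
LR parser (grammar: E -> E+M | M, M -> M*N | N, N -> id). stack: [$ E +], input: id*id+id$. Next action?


no handle ('E+' is not any RHS); shift 'id'
Action: shift


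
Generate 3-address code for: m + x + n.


Break into single-operator statements:
t1 = m + x
t2 = t1 + n


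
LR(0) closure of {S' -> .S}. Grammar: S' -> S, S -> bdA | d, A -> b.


Start: S' -> .S
For each item with dot before a nonterminal B, add B -> .γ for every B-production
Closure: [S' -> .S, S -> .bdA, S -> .d]


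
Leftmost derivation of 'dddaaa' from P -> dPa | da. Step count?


Derivation: P => dPa => ddPaa => dddaaa
Steps: 3


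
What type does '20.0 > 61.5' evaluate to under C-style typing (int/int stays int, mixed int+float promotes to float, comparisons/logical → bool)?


Operand types: float > float
Rule: comparison yields bool
Result type: bool


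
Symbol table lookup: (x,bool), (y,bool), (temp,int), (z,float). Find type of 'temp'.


Lookup 'temp' → type int


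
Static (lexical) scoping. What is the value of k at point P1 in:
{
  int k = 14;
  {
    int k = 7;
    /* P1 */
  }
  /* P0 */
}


k declared in the same block as P1
k = 7


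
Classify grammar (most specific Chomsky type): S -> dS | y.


Right-linear: every RHS is a terminal or a terminal followed by one nonterminal
Classification: Type 3 (Regular)


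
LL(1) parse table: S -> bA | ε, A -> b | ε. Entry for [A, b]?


For [A, b]: 'b' ∈ FIRST(b)
Entry: A -> b


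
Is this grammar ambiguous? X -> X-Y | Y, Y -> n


precedence layered via separate nonterminal Y: deterministic
Unambiguous


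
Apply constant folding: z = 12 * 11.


12 * 11 = 132 at compile time
Optimized: z = 132


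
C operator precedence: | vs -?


'-' is additive (level 9); '|' is bitwise OR (level 3)
Higher level binds tighter
'-' has higher precedence than '|'


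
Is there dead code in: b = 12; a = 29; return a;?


b is assigned but never read
Dead: 'b = 12'


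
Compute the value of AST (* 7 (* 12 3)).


Evaluate inner: (* 12 3) = 36
Evaluate root: (* 7 36) = 252
Result: 252


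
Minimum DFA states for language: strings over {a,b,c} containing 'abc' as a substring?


KMP-style automaton: 3 progress states + 1 absorbing accept = 4
Minimal DFA: 4 states


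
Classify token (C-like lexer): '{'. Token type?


Pattern: delimiter/punctuation
Type: PUNCTUATION


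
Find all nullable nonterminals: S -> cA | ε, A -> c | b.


A nonterminal is nullable iff some alternative derives ε (directly, or every symbol in it is nullable)
Nullable: {S}


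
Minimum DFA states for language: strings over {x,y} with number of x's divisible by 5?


Track (count of x) mod 5: states 0..4, accept at 0
Minimal DFA: 5 states


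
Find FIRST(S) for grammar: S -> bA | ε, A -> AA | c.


Per alternative of S: FIRST(bA) = {b}; FIRST(ε) = {ε}
FIRST(S) = {b, ε}


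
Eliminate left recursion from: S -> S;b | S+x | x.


Left-recursive alternatives: S;b, S+x; non-recursive: x
Introduce S': S -> xS', S' -> ;bS' | +xS' | ε


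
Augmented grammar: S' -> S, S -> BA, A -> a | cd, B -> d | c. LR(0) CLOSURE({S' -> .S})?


Start: S' -> .S
For each item with dot before a nonterminal B, add B -> .γ for every B-production
Closure: [S' -> .S, S -> .BA, B -> .d, B -> .c]


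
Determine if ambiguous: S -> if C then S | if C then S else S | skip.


dangling else: 'if C then if C then skip else skip' parses two ways
Ambiguous


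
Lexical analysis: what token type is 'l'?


Pattern: letter/underscore followed by alphanumerics, not a keyword
Type: IDENTIFIER


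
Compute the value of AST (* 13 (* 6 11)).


Evaluate inner: (* 6 11) = 66
Evaluate root: (* 13 66) = 858
Result: 858


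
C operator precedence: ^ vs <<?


'<<' is shift (level 8); '^' is bitwise XOR (level 4)
Higher level binds tighter
'<<' has higher precedence than '^'


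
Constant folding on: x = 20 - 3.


20 - 3 = 17 at compile time
Optimized: x = 17


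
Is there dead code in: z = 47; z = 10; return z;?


first assignment to z is overwritten before any read
Dead: 'z = 47'


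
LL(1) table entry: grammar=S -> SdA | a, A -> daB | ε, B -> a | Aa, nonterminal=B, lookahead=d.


For [B, d]: 'd' ∈ FIRST(Aa)
Entry: B -> Aa


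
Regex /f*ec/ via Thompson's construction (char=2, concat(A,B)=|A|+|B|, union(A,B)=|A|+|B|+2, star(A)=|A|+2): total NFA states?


Syntax tree has 3 char leaf(s), 0 union(s), 1 star(s)
chars contribute 3×2 = 6; each union adds +2; each star adds +2
Total: 6 + 0 + 2 = 8 states


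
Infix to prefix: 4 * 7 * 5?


left-to-right (same/higher precedence on left): tree is (* (* 4 7) 5)
Prefix: * * 4 7 5


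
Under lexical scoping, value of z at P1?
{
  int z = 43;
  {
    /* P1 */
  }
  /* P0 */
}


P1's block does not declare z; resolves to the enclosing declaration at depth 0
z = 43


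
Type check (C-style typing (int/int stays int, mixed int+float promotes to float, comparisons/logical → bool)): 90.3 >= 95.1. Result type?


Operand types: float >= float
Rule: comparison yields bool
Result type: bool


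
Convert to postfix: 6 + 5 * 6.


* has higher precedence, evaluate 5*6 first
Postfix: 6 5 6 * +


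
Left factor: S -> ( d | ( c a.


Common prefix: '('
Factored: S -> ( S', S' -> d | c a


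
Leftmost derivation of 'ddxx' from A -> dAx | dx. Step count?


Derivation: A => dAx => ddxx
Steps: 2


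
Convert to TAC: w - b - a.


Break into single-operator statements:
t1 = w - b
t2 = t1 - a


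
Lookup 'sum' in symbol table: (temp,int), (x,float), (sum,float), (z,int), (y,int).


Lookup 'sum' → type float


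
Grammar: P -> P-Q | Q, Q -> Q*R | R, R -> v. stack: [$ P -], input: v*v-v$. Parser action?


no handle ('P-' is not any RHS); shift 'v'
Action: shift


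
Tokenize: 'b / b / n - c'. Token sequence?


Scan left to right, longest-match per lexeme
Tokens: ID(b), OP(/), ID(b), OP(/), ID(n), OP(-), ID(c)


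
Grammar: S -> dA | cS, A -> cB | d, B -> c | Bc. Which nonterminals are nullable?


A nonterminal is nullable iff some alternative derives ε (directly, or every symbol in it is nullable)
Nullable: {}


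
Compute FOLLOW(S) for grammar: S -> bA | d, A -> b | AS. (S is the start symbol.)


$ ∈ FOLLOW(S). For each A -> αBβ: add FIRST(β)\{ε} to FOLLOW(B); if β nullable, add FOLLOW(A).
FOLLOW(S) = {$, b, d}


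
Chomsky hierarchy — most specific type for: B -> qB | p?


Right-linear: every RHS is a terminal or a terminal followed by one nonterminal
Classification: Type 3 (Regular)


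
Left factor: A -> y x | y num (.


Common prefix: 'y'
Factored: A -> y A', A' -> x | num (


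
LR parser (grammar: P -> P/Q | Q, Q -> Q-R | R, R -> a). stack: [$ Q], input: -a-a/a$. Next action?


shift '-' to continue Q -> Q-R
Action: shift


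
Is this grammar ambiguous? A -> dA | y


right-linear, alternatives start with distinct terminals 'd' vs 'y': unique leftmost derivation
Unambiguous


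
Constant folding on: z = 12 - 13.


12 - 13 = -1 at compile time
Optimized: z = -1


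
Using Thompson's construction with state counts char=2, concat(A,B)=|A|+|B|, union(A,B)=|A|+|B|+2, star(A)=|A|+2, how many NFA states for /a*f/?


Syntax tree has 2 char leaf(s), 0 union(s), 1 star(s)
chars contribute 2×2 = 4; each union adds +2; each star adds +2
Total: 4 + 0 + 2 = 6 states


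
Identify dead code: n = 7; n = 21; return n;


first assignment to n is overwritten before any read
Dead: 'n = 7'


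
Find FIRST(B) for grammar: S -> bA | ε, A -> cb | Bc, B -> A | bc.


Per alternative of B: FIRST(A) = {b, c}; FIRST(bc) = {b}
FIRST(B) = {b, c}


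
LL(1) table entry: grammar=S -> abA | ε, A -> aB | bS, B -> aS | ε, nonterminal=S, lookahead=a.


For [S, a]: 'a' ∈ FIRST(abA)
Entry: S -> abA


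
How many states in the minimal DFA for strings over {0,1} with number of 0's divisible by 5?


Track (count of 0) mod 5: states 0..4, accept at 0
Minimal DFA: 5 states


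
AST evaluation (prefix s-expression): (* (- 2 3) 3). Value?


Evaluate inner: (- 2 3) = -1
Evaluate root: (* -1 3) = -3
Result: -3


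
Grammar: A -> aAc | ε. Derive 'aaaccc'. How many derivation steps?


Derivation: A => aAc => aaAcc => aaaAccc => aaaccc
Steps: 4


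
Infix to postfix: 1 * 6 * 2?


Left to right (same or higher precedence on left)
Postfix: 1 6 * 2 *


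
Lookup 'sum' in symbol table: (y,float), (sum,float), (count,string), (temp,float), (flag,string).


Lookup 'sum' → type float


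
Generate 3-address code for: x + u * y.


Break into single-operator statements:
t1 = u * y
t2 = x + t1


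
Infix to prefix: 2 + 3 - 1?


left-to-right (same/higher precedence on left): tree is (- (+ 2 3) 1)
Prefix: - + 2 3 1


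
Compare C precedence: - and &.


'-' is additive (level 9); '&' is bitwise AND (level 5)
Higher level binds tighter
'-' has higher precedence than '&'


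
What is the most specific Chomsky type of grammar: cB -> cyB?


LHS has context (more than one symbol) and |LHS| ≤ |RHS|
Classification: Type 1 (Context-Sensitive)


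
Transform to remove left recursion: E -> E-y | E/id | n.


Left-recursive alternatives: E-y, E/id; non-recursive: n
Introduce E': E -> nE', E' -> -yE' | /idE' | ε


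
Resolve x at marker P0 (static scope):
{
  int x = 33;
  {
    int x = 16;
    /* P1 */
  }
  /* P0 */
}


x declared in the same block as P0
x = 33


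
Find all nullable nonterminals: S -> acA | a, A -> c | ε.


A nonterminal is nullable iff some alternative derives ε (directly, or every symbol in it is nullable)
Nullable: {A}


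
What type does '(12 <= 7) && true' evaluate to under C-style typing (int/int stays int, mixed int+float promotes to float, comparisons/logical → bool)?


Operand types: bool && bool
Rule: logical operators take bool operands and yield bool
Result type: bool


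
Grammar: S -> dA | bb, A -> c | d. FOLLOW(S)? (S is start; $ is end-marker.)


$ ∈ FOLLOW(S). For each A -> αBβ: add FIRST(β)\{ε} to FOLLOW(B); if β nullable, add FOLLOW(A).
FOLLOW(S) = {$}


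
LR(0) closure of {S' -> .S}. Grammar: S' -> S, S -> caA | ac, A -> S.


Start: S' -> .S
For each item with dot before a nonterminal B, add B -> .γ for every B-production
Closure: [S' -> .S, S -> .caA, S -> .ac]


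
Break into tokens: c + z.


Scan left to right, longest-match per lexeme
Tokens: ID(c), OP(+), ID(z)


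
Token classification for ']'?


Pattern: delimiter/punctuation
Type: PUNCTUATION


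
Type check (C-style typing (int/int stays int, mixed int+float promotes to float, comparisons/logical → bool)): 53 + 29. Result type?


Operand types: int + int
Rule: mixed int/float promotes to float; int/int stays int
Result type: int


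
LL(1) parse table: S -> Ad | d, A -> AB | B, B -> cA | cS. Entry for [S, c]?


For [S, c]: 'c' ∈ FIRST(Ad)
Entry: S -> Ad


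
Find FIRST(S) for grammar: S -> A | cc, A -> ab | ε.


Per alternative of S: FIRST(A) = {a, ε}; FIRST(cc) = {c}
FIRST(S) = {a, c, ε}


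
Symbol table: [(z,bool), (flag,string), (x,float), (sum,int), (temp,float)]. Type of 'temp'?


Lookup 'temp' → type float


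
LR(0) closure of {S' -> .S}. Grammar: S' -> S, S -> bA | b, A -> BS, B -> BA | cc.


Start: S' -> .S
For each item with dot before a nonterminal B, add B -> .γ for every B-production
Closure: [S' -> .S, S -> .bA, S -> .b]


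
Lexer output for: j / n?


Scan left to right, longest-match per lexeme
Tokens: ID(j), OP(/), ID(n)


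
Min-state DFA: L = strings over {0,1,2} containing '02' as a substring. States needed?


KMP-style automaton: 2 progress states + 1 absorbing accept = 3
Minimal DFA: 3 states


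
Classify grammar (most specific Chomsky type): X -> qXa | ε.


Single nonterminal LHS, but q^n a^n is not regular
Classification: Type 2 (Context-Free)


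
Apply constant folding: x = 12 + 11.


12 + 11 = 23 at compile time
Optimized: x = 23


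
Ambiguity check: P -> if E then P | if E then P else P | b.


dangling else: 'if E then if E then b else b' parses two ways
Ambiguous


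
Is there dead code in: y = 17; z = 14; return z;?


y is assigned but never read
Dead: 'y = 17'


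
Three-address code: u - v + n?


Break into single-operator statements:
t1 = u - v
t2 = t1 + n


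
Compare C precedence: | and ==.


'==' is equality (level 6); '|' is bitwise OR (level 3)
Higher level binds tighter
'==' has higher precedence than '|'


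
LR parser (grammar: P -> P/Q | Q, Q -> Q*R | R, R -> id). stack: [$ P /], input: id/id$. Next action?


no handle ('P/' is not any RHS); shift 'id'
Action: shift


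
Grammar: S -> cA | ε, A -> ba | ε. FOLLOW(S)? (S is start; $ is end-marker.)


$ ∈ FOLLOW(S). For each A -> αBβ: add FIRST(β)\{ε} to FOLLOW(B); if β nullable, add FOLLOW(A).
FOLLOW(S) = {$}


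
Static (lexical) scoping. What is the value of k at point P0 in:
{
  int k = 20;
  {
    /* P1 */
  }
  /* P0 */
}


k declared in the same block as P0
k = 20


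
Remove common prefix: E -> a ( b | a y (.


Common prefix: 'a'
Factored: E -> a E', E' -> ( b | y (


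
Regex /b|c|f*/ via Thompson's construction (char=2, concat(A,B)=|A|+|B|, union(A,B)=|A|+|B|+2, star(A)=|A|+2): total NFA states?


Syntax tree has 3 char leaf(s), 2 union(s), 1 star(s)
chars contribute 3×2 = 6; each union adds +2; each star adds +2
Total: 6 + 4 + 2 = 12 states
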